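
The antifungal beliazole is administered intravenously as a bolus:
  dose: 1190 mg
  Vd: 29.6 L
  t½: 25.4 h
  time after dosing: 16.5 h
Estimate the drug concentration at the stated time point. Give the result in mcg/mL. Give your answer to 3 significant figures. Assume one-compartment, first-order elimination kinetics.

25.6 mcg/mL

C₀ = Dose / Vd = 1190 / 29.6 = 40.20 mg/L
k = ln2 / t½ = 0.693147 / 25.4 = 0.02729 h⁻¹
C = C₀ · e^(−k·t) = 40.20 × e^(−0.02729 × 16.5)
  = 40.20 × 0.6374 = 25.62 mg/L
(25.62 mg/L = 25.62 mcg/mL)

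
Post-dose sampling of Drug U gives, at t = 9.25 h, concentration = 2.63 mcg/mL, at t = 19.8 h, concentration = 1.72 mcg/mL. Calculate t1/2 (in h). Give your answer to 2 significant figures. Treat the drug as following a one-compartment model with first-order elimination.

k = ln(C₁/C₂) / (t₂ − t₁) = ln(2.63/1.72) / (19.8 − 9.25)
  = 0.4247 / 10.55 = 0.04026 h⁻¹
t½ = ln2 / k = 0.693147 / 0.04026 = 17.22 h

17 h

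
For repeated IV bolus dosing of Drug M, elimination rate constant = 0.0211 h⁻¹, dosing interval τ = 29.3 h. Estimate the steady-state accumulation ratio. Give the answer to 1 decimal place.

2.2

e^(−kτ) = e^(−0.02110 × 29.3) = 0.5389
Accumulation ratio R = 1 / (1 − e^(−kτ)) = 1 / (1 − 0.5389) = 2.169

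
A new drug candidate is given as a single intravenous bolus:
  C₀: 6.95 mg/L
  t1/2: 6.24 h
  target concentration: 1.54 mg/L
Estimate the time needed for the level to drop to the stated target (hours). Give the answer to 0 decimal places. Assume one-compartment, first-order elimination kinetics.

14 h

k = ln2 / t½ = 0.693147 / 6.24 = 0.1111 h⁻¹
t = ln(C₀ / C) / k = ln(6.950 / 1.54) / 0.1111
  = ln(4.513) / 0.1111 = 1.507 / 0.1111 = 13.56 h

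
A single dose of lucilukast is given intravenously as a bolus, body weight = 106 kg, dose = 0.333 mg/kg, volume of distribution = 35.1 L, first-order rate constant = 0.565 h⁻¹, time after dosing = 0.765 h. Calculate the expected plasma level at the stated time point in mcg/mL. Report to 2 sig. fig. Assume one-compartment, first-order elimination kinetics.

Total dose = 0.333 × 106 = 35.30 mg
C₀ = Dose / Vd = 35.30 / 35.1 = 1.006 mg/L
C = C₀ · e^(−k·t) = 1.006 × e^(−0.5650 × 0.765)
  = 1.006 × 0.6491 = 0.6530 mg/L
(0.6530 mg/L = 0.6530 mcg/mL)

0.65 mcg/mL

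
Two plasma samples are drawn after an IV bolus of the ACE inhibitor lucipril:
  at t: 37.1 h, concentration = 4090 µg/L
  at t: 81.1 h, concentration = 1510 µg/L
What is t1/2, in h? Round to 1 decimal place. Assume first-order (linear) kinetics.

k = ln(C₁/C₂) / (t₂ − t₁) = ln(4090/1510) / (81.1 − 37.1)
  = 0.9964 / 44.00 = 0.02265 h⁻¹
t½ = ln2 / k = 0.693147 / 0.02265 = 30.60 h

30.6 h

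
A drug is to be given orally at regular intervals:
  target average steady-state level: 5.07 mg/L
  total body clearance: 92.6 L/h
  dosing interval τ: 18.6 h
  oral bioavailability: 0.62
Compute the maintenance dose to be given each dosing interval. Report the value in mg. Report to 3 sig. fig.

14100 mg

At steady state, F × (Dose/τ) = Css × CL.
Dose = Css × CL × τ / F = 5.07 × 92.60 × 18.6 / 0.62 = 14080 mg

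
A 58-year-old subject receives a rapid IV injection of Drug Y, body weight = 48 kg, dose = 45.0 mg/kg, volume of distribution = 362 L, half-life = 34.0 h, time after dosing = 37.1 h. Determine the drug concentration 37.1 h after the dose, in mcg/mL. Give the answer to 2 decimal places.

Total dose = 45.0 × 48 = 2160 mg
C₀ = Dose / Vd = 2160 / 362 = 5.967 mg/L
k = ln2 / t½ = 0.693147 / 34.0 = 0.02039 h⁻¹
C = C₀ · e^(−k·t) = 5.967 × e^(−0.02039 × 37.1)
  = 5.967 × 0.4693 = 2.800 mg/L
(2.800 mg/L = 2.800 mcg/mL)

2.80 mcg/mL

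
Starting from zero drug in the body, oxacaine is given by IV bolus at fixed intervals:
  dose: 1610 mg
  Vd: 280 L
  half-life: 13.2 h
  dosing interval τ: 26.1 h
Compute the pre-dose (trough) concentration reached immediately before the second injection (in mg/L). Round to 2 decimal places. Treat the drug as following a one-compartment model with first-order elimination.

C₀ per dose = Dose / Vd = 1610 / 280 = 5.750 mg/L
k = ln2 / t½ = 0.693147 / 13.2 = 0.05251 h⁻¹
Fraction remaining after one interval: r = e^(−kτ) = e^(−0.05251 × 26.1) = 0.2540
Before dose 2, 1 dose has been given (aged 1τ).
C_trough = C₀ × r = 5.750 × 0.2540 = 1.461 mg/L

1.46 mg/L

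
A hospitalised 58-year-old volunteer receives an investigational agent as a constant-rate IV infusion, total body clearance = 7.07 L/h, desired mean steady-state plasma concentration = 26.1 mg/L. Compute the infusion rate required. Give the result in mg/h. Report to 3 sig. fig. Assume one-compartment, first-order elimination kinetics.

185 mg/h

At steady state, infusion rate R₀ = Css × CL = 26.1 × 7.070 = 184.5 mg/h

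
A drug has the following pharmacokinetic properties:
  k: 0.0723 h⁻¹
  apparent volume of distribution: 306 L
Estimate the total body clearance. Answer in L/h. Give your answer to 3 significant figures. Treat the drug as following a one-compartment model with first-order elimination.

CL = k × Vd = 0.0723 × 306 = 22.12 L/h

22.1 L/h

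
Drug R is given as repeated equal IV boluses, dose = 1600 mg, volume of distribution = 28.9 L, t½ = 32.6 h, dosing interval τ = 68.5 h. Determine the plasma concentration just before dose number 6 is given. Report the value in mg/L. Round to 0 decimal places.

17 mg/L

C₀ per dose = Dose / Vd = 1600 / 28.9 = 55.36 mg/L
k = ln2 / t½ = 0.693147 / 32.6 = 0.02126 h⁻¹
Fraction remaining after one interval: r = e^(−kτ) = e^(−0.02126 × 68.5) = 0.2331
Before dose 6, 5 doses have been given (aged 1τ, 2τ, 3τ, 4τ, 5τ).
C_trough = C₀ × (r + r² + … + r^5) = C₀ × r(1−r^5)/(1−r)
        = 55.36 × 0.2331 × (1 − 0.0006882) / (1 − 0.2331) = 16.82 mg/L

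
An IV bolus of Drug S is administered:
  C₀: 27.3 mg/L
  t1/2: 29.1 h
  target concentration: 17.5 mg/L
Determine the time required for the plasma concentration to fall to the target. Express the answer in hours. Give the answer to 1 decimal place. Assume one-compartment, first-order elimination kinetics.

k = ln2 / t½ = 0.693147 / 29.1 = 0.02382 h⁻¹
t = ln(C₀ / C) / k = ln(27.30 / 17.5) / 0.02382
  = ln(1.560) / 0.02382 = 0.4447 / 0.02382 = 18.67 h

18.7 h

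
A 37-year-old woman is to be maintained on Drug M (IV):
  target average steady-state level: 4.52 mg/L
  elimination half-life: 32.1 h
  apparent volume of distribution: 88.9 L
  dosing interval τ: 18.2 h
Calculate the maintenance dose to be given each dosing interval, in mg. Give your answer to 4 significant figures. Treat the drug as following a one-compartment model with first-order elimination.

k = ln2 / t½ = 0.693147 / 32.1 = 0.02159 h⁻¹
CL = k × Vd = 0.02159 × 88.9 = 1.919 L/h
At steady state, Dose/τ = Css × CL.
Dose = Css × CL × τ = 4.52 × 1.919 × 18.2 = 157.9 mg

157.9 mg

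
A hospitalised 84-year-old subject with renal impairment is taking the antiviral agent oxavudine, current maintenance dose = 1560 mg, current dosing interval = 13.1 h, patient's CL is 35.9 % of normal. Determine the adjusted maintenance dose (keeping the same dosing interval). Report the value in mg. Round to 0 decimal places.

560 mg

To keep the same average steady-state level, dosing rate must scale with clearance.
CL ratio = 35.9 / 100 = 0.3590
New dose (same interval) = 1560 × 0.3590 = 560.0 mg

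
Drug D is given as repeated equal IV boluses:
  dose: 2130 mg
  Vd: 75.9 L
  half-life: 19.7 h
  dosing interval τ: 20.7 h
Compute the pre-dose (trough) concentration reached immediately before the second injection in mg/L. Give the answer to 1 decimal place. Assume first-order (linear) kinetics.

13.5 mg/L

C₀ per dose = Dose / Vd = 2130 / 75.9 = 28.06 mg/L
k = ln2 / t½ = 0.693147 / 19.7 = 0.03519 h⁻¹
Fraction remaining after one interval: r = e^(−kτ) = e^(−0.03519 × 20.7) = 0.4827
Before dose 2, 1 dose has been given (aged 1τ).
C_trough = C₀ × r = 28.06 × 0.4827 = 13.54 mg/L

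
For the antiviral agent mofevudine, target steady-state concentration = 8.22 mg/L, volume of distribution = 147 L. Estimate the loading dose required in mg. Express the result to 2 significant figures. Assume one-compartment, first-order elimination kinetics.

1200 mg

LD = Css × Vd = 8.22 × 147 = 1208 mg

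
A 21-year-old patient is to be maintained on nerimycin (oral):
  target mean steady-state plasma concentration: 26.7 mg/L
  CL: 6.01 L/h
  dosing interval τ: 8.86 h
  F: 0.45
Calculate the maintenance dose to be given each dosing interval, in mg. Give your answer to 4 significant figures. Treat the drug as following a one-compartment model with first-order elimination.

At steady state, F × (Dose/τ) = Css × CL.
Dose = Css × CL × τ / F = 26.7 × 6.010 × 8.86 / 0.45 = 3159 mg

3159 mg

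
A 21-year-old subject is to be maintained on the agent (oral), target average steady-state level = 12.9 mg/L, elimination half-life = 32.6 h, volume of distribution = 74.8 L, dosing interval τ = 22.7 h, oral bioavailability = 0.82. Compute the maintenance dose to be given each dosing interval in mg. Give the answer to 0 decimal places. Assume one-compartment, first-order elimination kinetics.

568 mg

k = ln2 / t½ = 0.693147 / 32.6 = 0.02126 h⁻¹
CL = k × Vd = 0.02126 × 74.8 = 1.590 L/h
At steady state, F × (Dose/τ) = Css × CL.
Dose = Css × CL × τ / F = 12.9 × 1.590 × 22.7 / 0.82 = 567.8 mg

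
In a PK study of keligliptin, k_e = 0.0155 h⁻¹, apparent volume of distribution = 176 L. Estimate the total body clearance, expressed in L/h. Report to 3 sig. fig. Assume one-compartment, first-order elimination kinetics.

CL = k × Vd = 0.0155 × 176 = 2.728 L/h

2.73 L/h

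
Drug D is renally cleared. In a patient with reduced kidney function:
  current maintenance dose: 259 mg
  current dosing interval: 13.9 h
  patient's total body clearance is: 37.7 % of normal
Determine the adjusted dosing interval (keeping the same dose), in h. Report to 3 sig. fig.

36.9 h

To keep the same average steady-state level, dosing rate must scale with clearance.
CL ratio = 37.7 / 100 = 0.3770
New interval (same dose) = 13.9 / 0.3770 = 36.87 h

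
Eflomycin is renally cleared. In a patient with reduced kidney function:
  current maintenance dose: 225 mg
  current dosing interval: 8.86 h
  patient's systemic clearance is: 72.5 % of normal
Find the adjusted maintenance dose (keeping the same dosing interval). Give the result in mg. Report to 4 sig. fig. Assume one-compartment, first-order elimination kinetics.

163.1 mg

To keep the same average steady-state level, dosing rate must scale with clearance.
CL ratio = 72.5 / 100 = 0.7250
New dose (same interval) = 225 × 0.7250 = 163.1 mg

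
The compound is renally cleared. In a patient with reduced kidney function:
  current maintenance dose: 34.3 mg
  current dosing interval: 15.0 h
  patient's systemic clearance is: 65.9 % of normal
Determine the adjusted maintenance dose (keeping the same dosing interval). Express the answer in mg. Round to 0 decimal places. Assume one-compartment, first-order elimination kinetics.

23 mg

To keep the same average steady-state level, dosing rate must scale with clearance.
CL ratio = 65.9 / 100 = 0.6590
New dose (same interval) = 34.3 × 0.6590 = 22.60 mg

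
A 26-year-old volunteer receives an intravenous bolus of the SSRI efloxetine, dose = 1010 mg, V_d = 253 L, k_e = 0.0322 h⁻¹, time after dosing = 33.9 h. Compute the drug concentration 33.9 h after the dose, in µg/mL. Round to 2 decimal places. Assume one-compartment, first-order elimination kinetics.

1.34 µg/mL

C₀ = Dose / Vd = 1010 / 253 = 3.992 mg/L
C = C₀ · e^(−k·t) = 3.992 × e^(−0.03220 × 33.9)
  = 3.992 × 0.3357 = 1.340 mg/L
(1.340 mg/L = 1.340 µg/mL)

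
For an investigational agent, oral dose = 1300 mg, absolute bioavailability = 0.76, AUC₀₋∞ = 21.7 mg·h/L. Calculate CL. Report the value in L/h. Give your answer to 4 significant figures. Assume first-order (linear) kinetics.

CL = F·Dose / AUC = 0.76 × 1300 / 21.7 = 45.53 L/h

45.53 L/h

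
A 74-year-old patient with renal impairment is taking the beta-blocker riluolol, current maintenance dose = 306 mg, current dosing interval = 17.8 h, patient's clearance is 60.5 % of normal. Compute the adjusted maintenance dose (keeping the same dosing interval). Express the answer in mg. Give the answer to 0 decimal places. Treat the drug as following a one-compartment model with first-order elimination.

To keep the same average steady-state level, dosing rate must scale with clearance.
CL ratio = 60.5 / 100 = 0.6050
New dose (same interval) = 306 × 0.6050 = 185.1 mg

185 mg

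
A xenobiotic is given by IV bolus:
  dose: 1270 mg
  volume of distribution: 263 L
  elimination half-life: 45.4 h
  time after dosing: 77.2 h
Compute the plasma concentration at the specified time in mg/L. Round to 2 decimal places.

1.49 mg/L

C₀ = Dose / Vd = 1270 / 263 = 4.829 mg/L
k = ln2 / t½ = 0.693147 / 45.4 = 0.01527 h⁻¹
C = C₀ · e^(−k·t) = 4.829 × e^(−0.01527 × 77.2)
  = 4.829 × 0.3076 = 1.485 mg/L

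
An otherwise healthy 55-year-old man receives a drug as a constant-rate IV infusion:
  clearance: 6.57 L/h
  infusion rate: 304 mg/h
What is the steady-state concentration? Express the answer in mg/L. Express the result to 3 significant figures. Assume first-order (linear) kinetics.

46.3 mg/L

At steady state Css = R₀ / CL = 304 / 6.570 = 46.27 mg/L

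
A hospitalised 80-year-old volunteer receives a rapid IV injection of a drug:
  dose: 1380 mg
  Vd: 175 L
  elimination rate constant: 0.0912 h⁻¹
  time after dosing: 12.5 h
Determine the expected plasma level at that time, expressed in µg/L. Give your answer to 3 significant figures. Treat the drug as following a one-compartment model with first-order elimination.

2520 µg/L

C₀ = Dose / Vd = 1380 / 175 = 7.886 mg/L
C = C₀ · e^(−k·t) = 7.886 × e^(−0.09120 × 12.5)
  = 7.886 × 0.3198 = 2.522 mg/L
Convert: 2.522 mg/L × 1000 = 2522 µg/L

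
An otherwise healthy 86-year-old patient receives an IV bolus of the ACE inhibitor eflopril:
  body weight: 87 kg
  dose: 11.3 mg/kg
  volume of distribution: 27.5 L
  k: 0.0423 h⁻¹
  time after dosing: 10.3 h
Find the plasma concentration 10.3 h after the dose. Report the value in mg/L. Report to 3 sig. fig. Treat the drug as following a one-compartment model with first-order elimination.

23.1 mg/L

Total dose = 11.3 × 87 = 983.1 mg
C₀ = Dose / Vd = 983.1 / 27.5 = 35.75 mg/L
C = C₀ · e^(−k·t) = 35.75 × e^(−0.04230 × 10.3)
  = 35.75 × 0.6468 = 23.12 mg/L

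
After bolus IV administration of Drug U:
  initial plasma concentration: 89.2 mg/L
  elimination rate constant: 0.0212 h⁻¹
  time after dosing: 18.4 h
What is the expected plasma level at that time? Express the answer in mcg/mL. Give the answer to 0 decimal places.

C = C₀ · e^(−k·t) = 89.20 × e^(−0.02120 × 18.4)
  = 89.20 × 0.6770 = 60.39 mg/L
(60.39 mg/L = 60.39 mcg/mL)

60 mcg/mL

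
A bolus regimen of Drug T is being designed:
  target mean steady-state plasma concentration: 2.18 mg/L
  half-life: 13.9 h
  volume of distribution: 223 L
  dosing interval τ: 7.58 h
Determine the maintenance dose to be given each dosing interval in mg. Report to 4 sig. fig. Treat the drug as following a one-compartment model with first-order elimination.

183.8 mg

k = ln2 / t½ = 0.693147 / 13.9 = 0.04987 h⁻¹
CL = k × Vd = 0.04987 × 223 = 11.12 L/h
At steady state, Dose/τ = Css × CL.
Dose = Css × CL × τ = 2.18 × 11.12 × 7.58 = 183.8 mg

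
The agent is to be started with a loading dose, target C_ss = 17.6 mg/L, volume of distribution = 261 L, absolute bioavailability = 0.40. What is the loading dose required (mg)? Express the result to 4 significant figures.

LD = Css × Vd / F = 17.6 × 261 / 0.40 = 11480 mg

11480 mg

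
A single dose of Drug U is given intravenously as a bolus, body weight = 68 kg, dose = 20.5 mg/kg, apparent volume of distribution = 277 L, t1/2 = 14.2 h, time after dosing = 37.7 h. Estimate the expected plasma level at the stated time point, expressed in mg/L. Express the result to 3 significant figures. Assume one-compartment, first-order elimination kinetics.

Total dose = 20.5 × 68 = 1394 mg
C₀ = Dose / Vd = 1394 / 277 = 5.032 mg/L
k = ln2 / t½ = 0.693147 / 14.2 = 0.04881 h⁻¹
C = C₀ · e^(−k·t) = 5.032 × e^(−0.04881 × 37.7)
  = 5.032 × 0.1588 = 0.7991 mg/L

0.799 mg/L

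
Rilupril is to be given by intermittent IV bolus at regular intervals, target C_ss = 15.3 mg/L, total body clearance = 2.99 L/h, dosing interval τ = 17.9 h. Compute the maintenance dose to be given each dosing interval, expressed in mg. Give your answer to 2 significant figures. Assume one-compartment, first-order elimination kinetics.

820 mg

At steady state, Dose/τ = Css × CL.
Dose = Css × CL × τ = 15.3 × 2.990 × 17.9 = 818.9 mg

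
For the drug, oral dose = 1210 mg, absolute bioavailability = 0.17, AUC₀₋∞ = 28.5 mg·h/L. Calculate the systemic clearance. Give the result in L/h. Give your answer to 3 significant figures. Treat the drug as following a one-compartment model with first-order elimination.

CL = F·Dose / AUC = 0.17 × 1210 / 28.5 = 7.218 L/h

7.22 L/h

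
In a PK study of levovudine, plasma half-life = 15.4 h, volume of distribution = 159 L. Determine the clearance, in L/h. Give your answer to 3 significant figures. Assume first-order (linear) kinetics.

7.16 L/h

k = ln2 / t½ = 0.693147 / 15.4 = 0.04501 h⁻¹
CL = k × Vd = 0.04501 × 159 = 7.157 L/h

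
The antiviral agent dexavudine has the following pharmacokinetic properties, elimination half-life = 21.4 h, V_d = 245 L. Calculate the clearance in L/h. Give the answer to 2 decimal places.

k = ln2 / t½ = 0.693147 / 21.4 = 0.03239 h⁻¹
CL = k × Vd = 0.03239 × 245 = 7.936 L/h

7.94 L/h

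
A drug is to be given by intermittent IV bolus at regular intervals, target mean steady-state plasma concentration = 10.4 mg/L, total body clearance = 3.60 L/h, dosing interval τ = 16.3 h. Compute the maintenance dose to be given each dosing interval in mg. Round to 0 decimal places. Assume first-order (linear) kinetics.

610 mg

At steady state, Dose/τ = Css × CL.
Dose = Css × CL × τ = 10.4 × 3.600 × 16.3 = 610.3 mg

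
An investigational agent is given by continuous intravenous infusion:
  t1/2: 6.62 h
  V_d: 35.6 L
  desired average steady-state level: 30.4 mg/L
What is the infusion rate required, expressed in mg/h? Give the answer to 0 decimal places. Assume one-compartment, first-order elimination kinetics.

113 mg/h

k = ln2 / t½ = 0.693147 / 6.62 = 0.1047 h⁻¹
CL = k × Vd = 0.1047 × 35.6 = 3.727 L/h
At steady state, infusion rate R₀ = Css × CL = 30.4 × 3.727 = 113.3 mg/h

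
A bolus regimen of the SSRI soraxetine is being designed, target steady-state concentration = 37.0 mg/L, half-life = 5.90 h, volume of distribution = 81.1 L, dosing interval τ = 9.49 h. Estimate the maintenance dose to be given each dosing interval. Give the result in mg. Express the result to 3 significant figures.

k = ln2 / t½ = 0.693147 / 5.90 = 0.1175 h⁻¹
CL = k × Vd = 0.1175 × 81.1 = 9.529 L/h
At steady state, Dose/τ = Css × CL.
Dose = Css × CL × τ = 37.0 × 9.529 × 9.49 = 3346 mg

3350 mg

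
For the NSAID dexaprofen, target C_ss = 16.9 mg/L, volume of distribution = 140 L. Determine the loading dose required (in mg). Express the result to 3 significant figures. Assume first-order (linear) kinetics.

2370 mg

LD = Css × Vd = 16.9 × 140 = 2366 mg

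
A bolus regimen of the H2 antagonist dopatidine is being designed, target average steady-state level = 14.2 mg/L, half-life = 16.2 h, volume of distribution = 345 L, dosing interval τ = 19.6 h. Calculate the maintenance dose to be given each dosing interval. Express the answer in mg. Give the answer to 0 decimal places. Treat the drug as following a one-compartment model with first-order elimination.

k = ln2 / t½ = 0.693147 / 16.2 = 0.04279 h⁻¹
CL = k × Vd = 0.04279 × 345 = 14.76 L/h
At steady state, Dose/τ = Css × CL.
Dose = Css × CL × τ = 14.2 × 14.76 × 19.6 = 4108 mg

4108 mg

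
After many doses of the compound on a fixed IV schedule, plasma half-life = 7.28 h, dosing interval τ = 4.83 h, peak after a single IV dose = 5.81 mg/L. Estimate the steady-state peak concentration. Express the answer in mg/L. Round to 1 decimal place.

k = ln2 / t½ = 0.693147 / 7.28 = 0.09521 h⁻¹
e^(−kτ) = e^(−0.09521 × 4.83) = 0.6314
Accumulation ratio R = 1 / (1 − e^(−kτ)) = 1 / (1 − 0.6314) = 2.713
Steady-state peak = C₀ × R = 5.81 × 2.713 = 15.76 mg/L

15.8 mg/L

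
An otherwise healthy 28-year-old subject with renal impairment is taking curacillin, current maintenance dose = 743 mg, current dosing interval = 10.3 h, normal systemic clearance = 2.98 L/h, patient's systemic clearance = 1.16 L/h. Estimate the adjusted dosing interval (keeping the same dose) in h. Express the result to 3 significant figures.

26.5 h

To keep the same average steady-state level, dosing rate must scale with clearance.
CL ratio = 1.16 / 2.98 = 0.3893
New interval (same dose) = 10.3 / 0.3893 = 26.46 h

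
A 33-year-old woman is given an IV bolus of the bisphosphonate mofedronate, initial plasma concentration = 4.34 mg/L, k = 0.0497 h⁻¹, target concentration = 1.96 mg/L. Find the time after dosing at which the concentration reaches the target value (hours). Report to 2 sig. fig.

16 h

t = ln(C₀ / C) / k = ln(4.340 / 1.96) / 0.04970
  = ln(2.214) / 0.04970 = 0.7948 / 0.04970 = 15.99 h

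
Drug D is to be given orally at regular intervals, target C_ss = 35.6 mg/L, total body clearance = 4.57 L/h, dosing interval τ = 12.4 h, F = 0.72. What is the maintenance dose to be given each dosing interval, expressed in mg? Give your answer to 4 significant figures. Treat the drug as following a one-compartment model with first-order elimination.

At steady state, F × (Dose/τ) = Css × CL.
Dose = Css × CL × τ / F = 35.6 × 4.570 × 12.4 / 0.72 = 2802 mg

2802 mg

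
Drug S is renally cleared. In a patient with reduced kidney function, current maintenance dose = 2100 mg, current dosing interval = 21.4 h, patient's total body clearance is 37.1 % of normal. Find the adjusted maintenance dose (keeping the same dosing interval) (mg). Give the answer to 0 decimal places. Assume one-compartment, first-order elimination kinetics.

779 mg

To keep the same average steady-state level, dosing rate must scale with clearance.
CL ratio = 37.1 / 100 = 0.3710
New dose (same interval) = 2100 × 0.3710 = 779.1 mg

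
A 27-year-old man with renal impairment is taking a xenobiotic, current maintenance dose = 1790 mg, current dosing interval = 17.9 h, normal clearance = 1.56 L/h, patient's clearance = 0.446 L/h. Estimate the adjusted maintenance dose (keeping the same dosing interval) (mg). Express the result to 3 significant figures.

To keep the same average steady-state level, dosing rate must scale with clearance.
CL ratio = 0.446 / 1.56 = 0.2859
New dose (same interval) = 1790 × 0.2859 = 511.8 mg

512 mg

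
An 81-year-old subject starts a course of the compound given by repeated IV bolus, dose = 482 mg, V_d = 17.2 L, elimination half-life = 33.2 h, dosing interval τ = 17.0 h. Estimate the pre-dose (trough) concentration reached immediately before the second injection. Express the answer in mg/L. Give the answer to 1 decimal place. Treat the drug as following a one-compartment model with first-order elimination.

19.7 mg/L

C₀ per dose = Dose / Vd = 482 / 17.2 = 28.02 mg/L
k = ln2 / t½ = 0.693147 / 33.2 = 0.02088 h⁻¹
Fraction remaining after one interval: r = e^(−kτ) = e^(−0.02088 × 17.0) = 0.7012
Before dose 2, 1 dose has been given (aged 1τ).
C_trough = C₀ × r = 28.02 × 0.7012 = 19.65 mg/L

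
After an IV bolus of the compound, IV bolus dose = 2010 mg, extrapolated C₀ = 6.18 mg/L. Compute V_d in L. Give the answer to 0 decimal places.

325 L

Vd = Dose / C₀ = 2010 / 6.18 = 325.2 L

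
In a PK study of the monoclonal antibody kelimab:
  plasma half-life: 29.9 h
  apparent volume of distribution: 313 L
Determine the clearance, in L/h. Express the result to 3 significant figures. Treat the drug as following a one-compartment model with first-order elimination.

7.26 L/h

k = ln2 / t½ = 0.693147 / 29.9 = 0.02318 h⁻¹
CL = k × Vd = 0.02318 × 313 = 7.255 L/h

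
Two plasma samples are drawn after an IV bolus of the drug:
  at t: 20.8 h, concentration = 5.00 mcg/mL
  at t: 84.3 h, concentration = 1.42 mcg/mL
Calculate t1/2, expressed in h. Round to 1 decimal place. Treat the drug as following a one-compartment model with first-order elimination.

k = ln(C₁/C₂) / (t₂ − t₁) = ln(5.00/1.42) / (84.3 − 20.8)
  = 1.259 / 63.50 = 0.01983 h⁻¹
t½ = ln2 / k = 0.693147 / 0.01983 = 34.95 h

35.0 h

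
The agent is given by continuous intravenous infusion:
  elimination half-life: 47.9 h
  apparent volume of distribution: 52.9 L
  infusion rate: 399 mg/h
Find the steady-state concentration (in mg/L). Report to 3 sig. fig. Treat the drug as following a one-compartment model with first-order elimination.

521 mg/L

k = ln2 / t½ = 0.693147 / 47.9 = 0.01447 h⁻¹
CL = k × Vd = 0.01447 × 52.9 = 0.7655 L/h
At steady state Css = R₀ / CL = 399 / 0.7655 = 521.2 mg/L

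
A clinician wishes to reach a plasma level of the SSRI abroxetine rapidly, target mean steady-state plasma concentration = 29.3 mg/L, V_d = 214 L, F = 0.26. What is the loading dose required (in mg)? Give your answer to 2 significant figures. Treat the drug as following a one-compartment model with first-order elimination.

24000 mg

LD = Css × Vd / F = 29.3 × 214 / 0.26 = 24120 mg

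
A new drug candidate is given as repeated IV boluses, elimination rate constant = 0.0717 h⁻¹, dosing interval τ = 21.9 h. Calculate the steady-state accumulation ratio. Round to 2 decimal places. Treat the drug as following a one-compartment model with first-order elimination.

1.26

e^(−kτ) = e^(−0.07170 × 21.9) = 0.2080
Accumulation ratio R = 1 / (1 − e^(−kτ)) = 1 / (1 − 0.2080) = 1.263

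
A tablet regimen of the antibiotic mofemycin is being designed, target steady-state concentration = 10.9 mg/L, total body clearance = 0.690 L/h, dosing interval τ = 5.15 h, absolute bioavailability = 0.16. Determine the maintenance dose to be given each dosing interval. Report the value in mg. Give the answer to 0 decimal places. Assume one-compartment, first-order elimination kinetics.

242 mg

At steady state, F × (Dose/τ) = Css × CL.
Dose = Css × CL × τ / F = 10.9 × 0.6900 × 5.15 / 0.16 = 242.1 mg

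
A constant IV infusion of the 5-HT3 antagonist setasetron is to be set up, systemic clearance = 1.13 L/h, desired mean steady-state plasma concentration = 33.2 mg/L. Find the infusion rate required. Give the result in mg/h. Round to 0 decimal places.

At steady state, infusion rate R₀ = Css × CL = 33.2 × 1.130 = 37.52 mg/h

38 mg/h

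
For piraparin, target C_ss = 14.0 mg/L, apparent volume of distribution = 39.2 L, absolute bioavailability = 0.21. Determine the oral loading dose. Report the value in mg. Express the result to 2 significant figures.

2600 mg

LD = Css × Vd / F = 14.0 × 39.2 / 0.21 = 2613 mg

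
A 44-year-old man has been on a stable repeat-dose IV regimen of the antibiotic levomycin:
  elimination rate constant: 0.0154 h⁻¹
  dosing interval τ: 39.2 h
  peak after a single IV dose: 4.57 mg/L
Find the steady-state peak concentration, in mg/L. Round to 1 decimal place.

10.1 mg/L

e^(−kτ) = e^(−0.01540 × 39.2) = 0.5468
Accumulation ratio R = 1 / (1 − e^(−kτ)) = 1 / (1 − 0.5468) = 2.207
Steady-state peak = C₀ × R = 4.57 × 2.207 = 10.09 mg/L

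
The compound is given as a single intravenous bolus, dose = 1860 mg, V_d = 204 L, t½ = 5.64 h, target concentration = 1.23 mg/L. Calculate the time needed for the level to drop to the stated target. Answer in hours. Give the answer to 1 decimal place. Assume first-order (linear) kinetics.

C₀ = Dose / Vd = 1860 / 204 = 9.118 mg/L
k = ln2 / t½ = 0.693147 / 5.64 = 0.1229 h⁻¹
t = ln(C₀ / C) / k = ln(9.118 / 1.23) / 0.1229
  = ln(7.413) / 0.1229 = 2.003 / 0.1229 = 16.30 h

16.3 h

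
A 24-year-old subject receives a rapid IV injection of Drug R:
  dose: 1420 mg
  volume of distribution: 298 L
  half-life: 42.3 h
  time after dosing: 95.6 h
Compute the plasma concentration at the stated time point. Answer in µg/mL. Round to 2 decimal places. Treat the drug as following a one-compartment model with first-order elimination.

0.99 µg/mL

C₀ = Dose / Vd = 1420 / 298 = 4.765 mg/L
k = ln2 / t½ = 0.693147 / 42.3 = 0.01639 h⁻¹
C = C₀ · e^(−k·t) = 4.765 × e^(−0.01639 × 95.6)
  = 4.765 × 0.2087 = 0.9945 mg/L
(0.9945 mg/L = 0.9945 µg/mL)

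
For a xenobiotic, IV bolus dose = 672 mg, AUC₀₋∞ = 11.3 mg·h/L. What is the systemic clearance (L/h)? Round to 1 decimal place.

59.5 L/h

CL = Dose / AUC = 672 / 11.3 = 59.47 L/h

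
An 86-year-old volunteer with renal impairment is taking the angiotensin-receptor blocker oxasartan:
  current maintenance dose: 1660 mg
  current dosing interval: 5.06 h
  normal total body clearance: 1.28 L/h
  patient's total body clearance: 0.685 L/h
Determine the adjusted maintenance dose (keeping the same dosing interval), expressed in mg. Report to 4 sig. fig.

To keep the same average steady-state level, dosing rate must scale with clearance.
CL ratio = 0.685 / 1.28 = 0.5352
New dose (same interval) = 1660 × 0.5352 = 888.4 mg

888.4 mg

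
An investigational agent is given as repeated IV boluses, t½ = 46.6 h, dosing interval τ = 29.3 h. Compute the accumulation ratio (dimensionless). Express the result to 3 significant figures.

k = ln2 / t½ = 0.693147 / 46.6 = 0.01487 h⁻¹
e^(−kτ) = e^(−0.01487 × 29.3) = 0.6468
Accumulation ratio R = 1 / (1 − e^(−kτ)) = 1 / (1 − 0.6468) = 2.831

2.83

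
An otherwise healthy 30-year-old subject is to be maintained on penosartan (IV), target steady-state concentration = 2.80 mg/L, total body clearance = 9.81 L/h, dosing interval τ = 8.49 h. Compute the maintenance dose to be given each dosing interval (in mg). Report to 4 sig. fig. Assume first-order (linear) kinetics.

At steady state, Dose/τ = Css × CL.
Dose = Css × CL × τ = 2.80 × 9.810 × 8.49 = 233.2 mg

233.2 mg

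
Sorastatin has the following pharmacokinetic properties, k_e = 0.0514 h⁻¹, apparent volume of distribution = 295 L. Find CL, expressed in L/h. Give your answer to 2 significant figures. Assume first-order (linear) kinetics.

15 L/h

CL = k × Vd = 0.0514 × 295 = 15.16 L/h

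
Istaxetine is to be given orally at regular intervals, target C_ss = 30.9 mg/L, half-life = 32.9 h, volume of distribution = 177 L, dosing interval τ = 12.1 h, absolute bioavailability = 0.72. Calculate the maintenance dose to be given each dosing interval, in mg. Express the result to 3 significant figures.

1940 mg

k = ln2 / t½ = 0.693147 / 32.9 = 0.02107 h⁻¹
CL = k × Vd = 0.02107 × 177 = 3.729 L/h
At steady state, F × (Dose/τ) = Css × CL.
Dose = Css × CL × τ / F = 30.9 × 3.729 × 12.1 / 0.72 = 1936 mg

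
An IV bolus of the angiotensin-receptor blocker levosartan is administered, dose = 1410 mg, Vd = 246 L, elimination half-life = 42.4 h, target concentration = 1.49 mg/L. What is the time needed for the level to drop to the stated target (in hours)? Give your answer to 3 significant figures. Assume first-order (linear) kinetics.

82.4 h

C₀ = Dose / Vd = 1410 / 246 = 5.732 mg/L
k = ln2 / t½ = 0.693147 / 42.4 = 0.01635 h⁻¹
t = ln(C₀ / C) / k = ln(5.732 / 1.49) / 0.01635
  = ln(3.847) / 0.01635 = 1.347 / 0.01635 = 82.39 h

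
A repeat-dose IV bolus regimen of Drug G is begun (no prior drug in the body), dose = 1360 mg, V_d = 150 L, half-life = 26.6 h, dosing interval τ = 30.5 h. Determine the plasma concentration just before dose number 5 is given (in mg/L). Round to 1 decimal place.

7.2 mg/L

C₀ per dose = Dose / Vd = 1360 / 150 = 9.067 mg/L
k = ln2 / t½ = 0.693147 / 26.6 = 0.02606 h⁻¹
Fraction remaining after one interval: r = e^(−kτ) = e^(−0.02606 × 30.5) = 0.4517
Before dose 5, 4 doses have been given (aged 1τ, 2τ, 3τ, 4τ).
C_trough = C₀ × (r + r² + … + r^4) = C₀ × r(1−r^4)/(1−r)
        = 9.067 × 0.4517 × (1 − 0.04163) / (1 − 0.4517) = 7.159 mg/L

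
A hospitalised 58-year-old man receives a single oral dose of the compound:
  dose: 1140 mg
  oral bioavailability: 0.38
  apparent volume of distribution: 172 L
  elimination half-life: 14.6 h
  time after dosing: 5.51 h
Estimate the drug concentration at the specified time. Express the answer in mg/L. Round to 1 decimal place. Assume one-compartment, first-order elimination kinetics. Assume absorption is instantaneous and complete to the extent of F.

1.9 mg/L

Amount reaching circulation = F × Dose = 0.38 × 1140 = 433.2 mg
C₀ = F·Dose / Vd = 433.2 / 172 = 2.519 mg/L
k = ln2 / t½ = 0.693147 / 14.6 = 0.04748 h⁻¹
C = C₀ · e^(−k·t) = 2.519 × e^(−0.04748 × 5.51)
  = 2.519 × 0.7698 = 1.939 mg/L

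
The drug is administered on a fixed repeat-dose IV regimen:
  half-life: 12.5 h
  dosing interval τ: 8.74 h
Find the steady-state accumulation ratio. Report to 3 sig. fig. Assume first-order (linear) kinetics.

k = ln2 / t½ = 0.693147 / 12.5 = 0.05545 h⁻¹
e^(−kτ) = e^(−0.05545 × 8.74) = 0.6159
Accumulation ratio R = 1 / (1 − e^(−kτ)) = 1 / (1 − 0.6159) = 2.603

2.60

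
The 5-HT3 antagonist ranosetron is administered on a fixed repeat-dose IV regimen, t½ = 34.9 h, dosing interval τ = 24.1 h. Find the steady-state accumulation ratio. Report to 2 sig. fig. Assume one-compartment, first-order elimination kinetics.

2.6

k = ln2 / t½ = 0.693147 / 34.9 = 0.01986 h⁻¹
e^(−kτ) = e^(−0.01986 × 24.1) = 0.6196
Accumulation ratio R = 1 / (1 − e^(−kτ)) = 1 / (1 − 0.6196) = 2.629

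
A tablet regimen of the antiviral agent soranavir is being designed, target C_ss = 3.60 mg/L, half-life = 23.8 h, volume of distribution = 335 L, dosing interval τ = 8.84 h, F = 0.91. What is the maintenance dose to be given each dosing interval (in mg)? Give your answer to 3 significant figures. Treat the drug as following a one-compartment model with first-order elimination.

341 mg

k = ln2 / t½ = 0.693147 / 23.8 = 0.02912 h⁻¹
CL = k × Vd = 0.02912 × 335 = 9.755 L/h
At steady state, F × (Dose/τ) = Css × CL.
Dose = Css × CL × τ / F = 3.60 × 9.755 × 8.84 / 0.91 = 341.1 mg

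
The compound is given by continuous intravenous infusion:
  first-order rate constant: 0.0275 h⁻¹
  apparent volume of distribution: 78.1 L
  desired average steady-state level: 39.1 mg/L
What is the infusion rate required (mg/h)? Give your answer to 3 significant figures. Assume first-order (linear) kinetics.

CL = k × Vd = 0.02750 × 78.1 = 2.148 L/h
At steady state, infusion rate R₀ = Css × CL = 39.1 × 2.148 = 83.99 mg/h

84.0 mg/h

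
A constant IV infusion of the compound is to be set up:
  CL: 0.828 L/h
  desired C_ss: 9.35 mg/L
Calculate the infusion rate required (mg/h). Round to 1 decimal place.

7.7 mg/h

At steady state, infusion rate R₀ = Css × CL = 9.35 × 0.8280 = 7.742 mg/h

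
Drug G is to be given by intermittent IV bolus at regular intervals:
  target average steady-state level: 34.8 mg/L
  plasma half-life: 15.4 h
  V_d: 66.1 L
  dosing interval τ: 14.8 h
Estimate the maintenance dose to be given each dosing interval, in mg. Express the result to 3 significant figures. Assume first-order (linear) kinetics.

k = ln2 / t½ = 0.693147 / 15.4 = 0.04501 h⁻¹
CL = k × Vd = 0.04501 × 66.1 = 2.975 L/h
At steady state, Dose/τ = Css × CL.
Dose = Css × CL × τ = 34.8 × 2.975 × 14.8 = 1532 mg

1530 mg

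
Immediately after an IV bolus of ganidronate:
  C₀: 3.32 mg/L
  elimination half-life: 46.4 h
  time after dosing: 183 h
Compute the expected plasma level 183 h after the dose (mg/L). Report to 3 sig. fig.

k = ln2 / t½ = 0.693147 / 46.4 = 0.01494 h⁻¹
C = C₀ · e^(−k·t) = 3.320 × e^(−0.01494 × 183)
  = 3.320 × 0.06496 = 0.2157 mg/L

0.216 mg/L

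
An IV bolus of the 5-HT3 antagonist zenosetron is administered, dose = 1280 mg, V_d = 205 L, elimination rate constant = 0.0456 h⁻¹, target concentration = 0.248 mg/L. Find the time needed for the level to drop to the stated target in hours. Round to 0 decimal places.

71 h

C₀ = Dose / Vd = 1280 / 205 = 6.244 mg/L
t = ln(C₀ / C) / k = ln(6.244 / 0.248) / 0.04560
  = ln(25.18) / 0.04560 = 3.226 / 0.04560 = 70.75 h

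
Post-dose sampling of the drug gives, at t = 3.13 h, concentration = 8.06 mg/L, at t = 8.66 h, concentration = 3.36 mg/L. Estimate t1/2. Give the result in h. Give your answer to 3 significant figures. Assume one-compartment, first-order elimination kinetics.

k = ln(C₁/C₂) / (t₂ − t₁) = ln(8.06/3.36) / (8.66 − 3.13)
  = 0.8750 / 5.530 = 0.1582 h⁻¹
t½ = ln2 / k = 0.693147 / 0.1582 = 4.381 h

4.38 h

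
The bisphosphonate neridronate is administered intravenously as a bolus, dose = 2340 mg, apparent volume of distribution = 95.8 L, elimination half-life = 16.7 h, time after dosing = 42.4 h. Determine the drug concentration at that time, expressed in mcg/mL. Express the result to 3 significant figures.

C₀ = Dose / Vd = 2340 / 95.8 = 24.43 mg/L
k = ln2 / t½ = 0.693147 / 16.7 = 0.04151 h⁻¹
C = C₀ · e^(−k·t) = 24.43 × e^(−0.04151 × 42.4)
  = 24.43 × 0.1720 = 4.202 mg/L
(4.202 mg/L = 4.202 mcg/mL)

4.20 mcg/mL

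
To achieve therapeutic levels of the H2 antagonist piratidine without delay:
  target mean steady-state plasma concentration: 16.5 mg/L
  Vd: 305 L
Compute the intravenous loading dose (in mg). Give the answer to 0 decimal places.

5033 mg

LD = Css × Vd = 16.5 × 305 = 5033 mg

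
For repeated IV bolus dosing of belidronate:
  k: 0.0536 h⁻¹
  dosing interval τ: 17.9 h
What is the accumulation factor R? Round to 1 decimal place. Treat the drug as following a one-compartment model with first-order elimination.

e^(−kτ) = e^(−0.05360 × 17.9) = 0.3831
Accumulation ratio R = 1 / (1 − e^(−kτ)) = 1 / (1 − 0.3831) = 1.621

1.6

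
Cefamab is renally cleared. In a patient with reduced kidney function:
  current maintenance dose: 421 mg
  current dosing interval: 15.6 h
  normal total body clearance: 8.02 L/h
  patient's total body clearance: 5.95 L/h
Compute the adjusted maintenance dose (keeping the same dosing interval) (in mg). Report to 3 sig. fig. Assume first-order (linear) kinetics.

To keep the same average steady-state level, dosing rate must scale with clearance.
CL ratio = 5.95 / 8.02 = 0.7419
New dose (same interval) = 421 × 0.7419 = 312.3 mg

312 mg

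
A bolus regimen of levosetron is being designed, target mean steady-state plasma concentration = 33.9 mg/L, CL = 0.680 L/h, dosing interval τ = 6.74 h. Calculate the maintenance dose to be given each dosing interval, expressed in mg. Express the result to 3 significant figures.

At steady state, Dose/τ = Css × CL.
Dose = Css × CL × τ = 33.9 × 0.6800 × 6.74 = 155.4 mg

155 mg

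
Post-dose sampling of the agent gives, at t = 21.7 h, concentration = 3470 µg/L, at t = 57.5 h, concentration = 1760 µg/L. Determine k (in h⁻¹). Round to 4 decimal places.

k = ln(C₁/C₂) / (t₂ − t₁) = ln(3470/1760) / (57.5 − 21.7)
  = 0.6788 / 35.80 = 0.01896 h⁻¹

0.0190 h⁻¹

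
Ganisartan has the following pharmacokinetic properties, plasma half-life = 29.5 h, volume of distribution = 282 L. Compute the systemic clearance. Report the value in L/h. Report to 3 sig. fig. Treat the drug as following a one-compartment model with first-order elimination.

k = ln2 / t½ = 0.693147 / 29.5 = 0.02350 h⁻¹
CL = k × Vd = 0.02350 × 282 = 6.627 L/h

6.63 L/h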